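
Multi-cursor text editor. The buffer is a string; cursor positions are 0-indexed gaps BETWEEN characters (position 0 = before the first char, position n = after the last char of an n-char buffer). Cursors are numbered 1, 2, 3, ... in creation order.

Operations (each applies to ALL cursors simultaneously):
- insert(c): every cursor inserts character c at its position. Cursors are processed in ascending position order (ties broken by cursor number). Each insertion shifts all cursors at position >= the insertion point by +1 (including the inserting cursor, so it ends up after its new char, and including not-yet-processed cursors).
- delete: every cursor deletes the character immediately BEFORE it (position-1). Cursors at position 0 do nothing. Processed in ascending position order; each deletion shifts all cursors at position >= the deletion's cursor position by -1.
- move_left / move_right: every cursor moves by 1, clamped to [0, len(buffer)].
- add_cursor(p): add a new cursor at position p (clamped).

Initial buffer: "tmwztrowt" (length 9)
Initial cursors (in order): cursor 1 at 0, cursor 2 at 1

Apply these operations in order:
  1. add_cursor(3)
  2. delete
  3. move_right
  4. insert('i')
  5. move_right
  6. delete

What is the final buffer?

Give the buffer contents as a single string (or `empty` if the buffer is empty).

After op 1 (add_cursor(3)): buffer="tmwztrowt" (len 9), cursors c1@0 c2@1 c3@3, authorship .........
After op 2 (delete): buffer="mztrowt" (len 7), cursors c1@0 c2@0 c3@1, authorship .......
After op 3 (move_right): buffer="mztrowt" (len 7), cursors c1@1 c2@1 c3@2, authorship .......
After op 4 (insert('i')): buffer="miizitrowt" (len 10), cursors c1@3 c2@3 c3@5, authorship .12.3.....
After op 5 (move_right): buffer="miizitrowt" (len 10), cursors c1@4 c2@4 c3@6, authorship .12.3.....
After op 6 (delete): buffer="miirowt" (len 7), cursors c1@2 c2@2 c3@3, authorship .13....

Answer: miirowt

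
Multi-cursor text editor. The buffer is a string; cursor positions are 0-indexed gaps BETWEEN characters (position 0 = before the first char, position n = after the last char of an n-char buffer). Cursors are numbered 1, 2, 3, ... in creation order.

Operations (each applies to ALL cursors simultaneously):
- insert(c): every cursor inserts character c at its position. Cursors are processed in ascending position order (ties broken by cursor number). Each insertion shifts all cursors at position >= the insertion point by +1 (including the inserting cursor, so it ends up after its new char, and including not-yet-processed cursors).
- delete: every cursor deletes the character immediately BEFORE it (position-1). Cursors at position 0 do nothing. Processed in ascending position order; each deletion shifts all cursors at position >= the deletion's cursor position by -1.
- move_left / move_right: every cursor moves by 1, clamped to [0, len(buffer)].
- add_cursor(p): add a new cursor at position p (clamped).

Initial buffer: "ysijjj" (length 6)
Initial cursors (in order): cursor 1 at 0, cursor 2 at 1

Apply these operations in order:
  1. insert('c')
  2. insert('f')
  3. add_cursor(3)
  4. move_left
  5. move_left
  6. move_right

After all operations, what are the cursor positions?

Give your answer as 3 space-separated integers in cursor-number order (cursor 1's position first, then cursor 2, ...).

After op 1 (insert('c')): buffer="cycsijjj" (len 8), cursors c1@1 c2@3, authorship 1.2.....
After op 2 (insert('f')): buffer="cfycfsijjj" (len 10), cursors c1@2 c2@5, authorship 11.22.....
After op 3 (add_cursor(3)): buffer="cfycfsijjj" (len 10), cursors c1@2 c3@3 c2@5, authorship 11.22.....
After op 4 (move_left): buffer="cfycfsijjj" (len 10), cursors c1@1 c3@2 c2@4, authorship 11.22.....
After op 5 (move_left): buffer="cfycfsijjj" (len 10), cursors c1@0 c3@1 c2@3, authorship 11.22.....
After op 6 (move_right): buffer="cfycfsijjj" (len 10), cursors c1@1 c3@2 c2@4, authorship 11.22.....

Answer: 1 4 2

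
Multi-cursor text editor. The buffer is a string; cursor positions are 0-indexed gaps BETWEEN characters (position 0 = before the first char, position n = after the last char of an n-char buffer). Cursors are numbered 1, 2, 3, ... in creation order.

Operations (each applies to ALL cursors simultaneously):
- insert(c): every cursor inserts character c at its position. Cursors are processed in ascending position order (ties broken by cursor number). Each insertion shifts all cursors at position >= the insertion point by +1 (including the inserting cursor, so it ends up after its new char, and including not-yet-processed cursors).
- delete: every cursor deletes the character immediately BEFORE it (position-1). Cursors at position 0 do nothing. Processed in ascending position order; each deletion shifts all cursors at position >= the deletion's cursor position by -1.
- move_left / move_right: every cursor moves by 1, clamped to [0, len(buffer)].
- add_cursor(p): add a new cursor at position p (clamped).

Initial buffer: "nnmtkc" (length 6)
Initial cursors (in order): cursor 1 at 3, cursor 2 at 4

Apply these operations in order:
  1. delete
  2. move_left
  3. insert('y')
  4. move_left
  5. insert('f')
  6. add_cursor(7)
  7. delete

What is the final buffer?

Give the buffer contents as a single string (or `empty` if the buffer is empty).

After op 1 (delete): buffer="nnkc" (len 4), cursors c1@2 c2@2, authorship ....
After op 2 (move_left): buffer="nnkc" (len 4), cursors c1@1 c2@1, authorship ....
After op 3 (insert('y')): buffer="nyynkc" (len 6), cursors c1@3 c2@3, authorship .12...
After op 4 (move_left): buffer="nyynkc" (len 6), cursors c1@2 c2@2, authorship .12...
After op 5 (insert('f')): buffer="nyffynkc" (len 8), cursors c1@4 c2@4, authorship .1122...
After op 6 (add_cursor(7)): buffer="nyffynkc" (len 8), cursors c1@4 c2@4 c3@7, authorship .1122...
After op 7 (delete): buffer="nyync" (len 5), cursors c1@2 c2@2 c3@4, authorship .12..

Answer: nyync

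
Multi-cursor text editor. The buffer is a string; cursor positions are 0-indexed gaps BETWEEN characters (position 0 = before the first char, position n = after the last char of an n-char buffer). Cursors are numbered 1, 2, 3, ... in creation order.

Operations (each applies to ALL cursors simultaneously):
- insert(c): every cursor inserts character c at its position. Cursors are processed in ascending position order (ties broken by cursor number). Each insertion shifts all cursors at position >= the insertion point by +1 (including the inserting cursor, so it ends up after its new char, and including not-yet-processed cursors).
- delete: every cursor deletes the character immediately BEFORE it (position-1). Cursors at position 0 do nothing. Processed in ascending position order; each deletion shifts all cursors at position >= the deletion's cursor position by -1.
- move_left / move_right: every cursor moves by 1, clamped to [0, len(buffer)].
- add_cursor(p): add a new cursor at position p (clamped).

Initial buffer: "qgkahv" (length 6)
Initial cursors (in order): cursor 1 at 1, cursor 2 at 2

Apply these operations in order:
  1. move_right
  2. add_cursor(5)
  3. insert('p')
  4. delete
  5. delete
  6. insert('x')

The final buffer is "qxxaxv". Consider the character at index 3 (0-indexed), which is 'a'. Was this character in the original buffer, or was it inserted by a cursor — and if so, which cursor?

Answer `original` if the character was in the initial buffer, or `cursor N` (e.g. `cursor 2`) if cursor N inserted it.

After op 1 (move_right): buffer="qgkahv" (len 6), cursors c1@2 c2@3, authorship ......
After op 2 (add_cursor(5)): buffer="qgkahv" (len 6), cursors c1@2 c2@3 c3@5, authorship ......
After op 3 (insert('p')): buffer="qgpkpahpv" (len 9), cursors c1@3 c2@5 c3@8, authorship ..1.2..3.
After op 4 (delete): buffer="qgkahv" (len 6), cursors c1@2 c2@3 c3@5, authorship ......
After op 5 (delete): buffer="qav" (len 3), cursors c1@1 c2@1 c3@2, authorship ...
After op 6 (insert('x')): buffer="qxxaxv" (len 6), cursors c1@3 c2@3 c3@5, authorship .12.3.
Authorship (.=original, N=cursor N): . 1 2 . 3 .
Index 3: author = original

Answer: original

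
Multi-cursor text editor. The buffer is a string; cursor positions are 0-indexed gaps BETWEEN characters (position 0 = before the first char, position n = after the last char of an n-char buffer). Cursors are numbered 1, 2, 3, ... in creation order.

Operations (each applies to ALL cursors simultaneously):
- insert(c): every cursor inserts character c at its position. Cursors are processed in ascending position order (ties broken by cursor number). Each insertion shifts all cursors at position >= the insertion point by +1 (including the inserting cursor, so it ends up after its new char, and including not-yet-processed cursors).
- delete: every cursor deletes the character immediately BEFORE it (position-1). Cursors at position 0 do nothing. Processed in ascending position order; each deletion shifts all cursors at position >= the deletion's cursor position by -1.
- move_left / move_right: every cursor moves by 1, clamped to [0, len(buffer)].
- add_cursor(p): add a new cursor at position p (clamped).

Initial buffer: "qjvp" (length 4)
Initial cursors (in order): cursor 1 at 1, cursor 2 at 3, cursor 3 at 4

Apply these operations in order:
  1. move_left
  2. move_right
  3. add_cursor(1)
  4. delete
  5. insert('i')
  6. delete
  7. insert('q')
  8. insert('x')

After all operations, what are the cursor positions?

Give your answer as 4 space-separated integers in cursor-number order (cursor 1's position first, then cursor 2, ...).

Answer: 4 9 9 4

Derivation:
After op 1 (move_left): buffer="qjvp" (len 4), cursors c1@0 c2@2 c3@3, authorship ....
After op 2 (move_right): buffer="qjvp" (len 4), cursors c1@1 c2@3 c3@4, authorship ....
After op 3 (add_cursor(1)): buffer="qjvp" (len 4), cursors c1@1 c4@1 c2@3 c3@4, authorship ....
After op 4 (delete): buffer="j" (len 1), cursors c1@0 c4@0 c2@1 c3@1, authorship .
After op 5 (insert('i')): buffer="iijii" (len 5), cursors c1@2 c4@2 c2@5 c3@5, authorship 14.23
After op 6 (delete): buffer="j" (len 1), cursors c1@0 c4@0 c2@1 c3@1, authorship .
After op 7 (insert('q')): buffer="qqjqq" (len 5), cursors c1@2 c4@2 c2@5 c3@5, authorship 14.23
After op 8 (insert('x')): buffer="qqxxjqqxx" (len 9), cursors c1@4 c4@4 c2@9 c3@9, authorship 1414.2323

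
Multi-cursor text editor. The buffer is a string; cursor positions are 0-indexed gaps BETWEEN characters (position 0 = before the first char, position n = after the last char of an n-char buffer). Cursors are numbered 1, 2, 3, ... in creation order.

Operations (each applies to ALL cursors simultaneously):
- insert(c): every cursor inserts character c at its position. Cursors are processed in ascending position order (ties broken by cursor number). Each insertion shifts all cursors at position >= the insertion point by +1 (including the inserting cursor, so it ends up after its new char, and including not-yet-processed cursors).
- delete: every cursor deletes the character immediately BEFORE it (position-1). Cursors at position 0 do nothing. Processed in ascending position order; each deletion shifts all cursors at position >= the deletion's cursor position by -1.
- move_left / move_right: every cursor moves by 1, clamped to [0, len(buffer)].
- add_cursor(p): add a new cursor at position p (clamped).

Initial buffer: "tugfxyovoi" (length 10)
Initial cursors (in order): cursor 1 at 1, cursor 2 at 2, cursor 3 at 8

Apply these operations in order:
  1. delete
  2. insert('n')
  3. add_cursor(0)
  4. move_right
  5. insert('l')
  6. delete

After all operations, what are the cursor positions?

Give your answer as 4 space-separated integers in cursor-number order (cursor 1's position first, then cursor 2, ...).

After op 1 (delete): buffer="gfxyooi" (len 7), cursors c1@0 c2@0 c3@5, authorship .......
After op 2 (insert('n')): buffer="nngfxyonoi" (len 10), cursors c1@2 c2@2 c3@8, authorship 12.....3..
After op 3 (add_cursor(0)): buffer="nngfxyonoi" (len 10), cursors c4@0 c1@2 c2@2 c3@8, authorship 12.....3..
After op 4 (move_right): buffer="nngfxyonoi" (len 10), cursors c4@1 c1@3 c2@3 c3@9, authorship 12.....3..
After op 5 (insert('l')): buffer="nlngllfxyonoli" (len 14), cursors c4@2 c1@6 c2@6 c3@13, authorship 142.12....3.3.
After op 6 (delete): buffer="nngfxyonoi" (len 10), cursors c4@1 c1@3 c2@3 c3@9, authorship 12.....3..

Answer: 3 3 9 1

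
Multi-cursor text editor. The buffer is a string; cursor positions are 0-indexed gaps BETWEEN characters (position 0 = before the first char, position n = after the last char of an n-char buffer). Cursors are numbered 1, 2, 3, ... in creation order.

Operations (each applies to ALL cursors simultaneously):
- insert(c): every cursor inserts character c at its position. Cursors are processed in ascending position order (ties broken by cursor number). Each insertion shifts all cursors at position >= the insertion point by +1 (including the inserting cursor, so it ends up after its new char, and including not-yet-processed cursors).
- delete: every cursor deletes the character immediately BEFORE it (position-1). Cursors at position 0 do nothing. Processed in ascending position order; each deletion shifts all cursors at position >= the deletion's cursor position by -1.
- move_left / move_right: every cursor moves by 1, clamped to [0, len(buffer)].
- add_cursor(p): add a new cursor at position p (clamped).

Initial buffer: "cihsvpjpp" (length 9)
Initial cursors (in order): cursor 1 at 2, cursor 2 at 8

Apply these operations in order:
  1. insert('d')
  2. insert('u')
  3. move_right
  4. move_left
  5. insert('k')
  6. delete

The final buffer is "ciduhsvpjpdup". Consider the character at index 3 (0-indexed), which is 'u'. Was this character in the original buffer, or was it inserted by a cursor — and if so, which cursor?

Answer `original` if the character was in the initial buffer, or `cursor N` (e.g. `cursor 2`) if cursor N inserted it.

After op 1 (insert('d')): buffer="cidhsvpjpdp" (len 11), cursors c1@3 c2@10, authorship ..1......2.
After op 2 (insert('u')): buffer="ciduhsvpjpdup" (len 13), cursors c1@4 c2@12, authorship ..11......22.
After op 3 (move_right): buffer="ciduhsvpjpdup" (len 13), cursors c1@5 c2@13, authorship ..11......22.
After op 4 (move_left): buffer="ciduhsvpjpdup" (len 13), cursors c1@4 c2@12, authorship ..11......22.
After op 5 (insert('k')): buffer="cidukhsvpjpdukp" (len 15), cursors c1@5 c2@14, authorship ..111......222.
After op 6 (delete): buffer="ciduhsvpjpdup" (len 13), cursors c1@4 c2@12, authorship ..11......22.
Authorship (.=original, N=cursor N): . . 1 1 . . . . . . 2 2 .
Index 3: author = 1

Answer: cursor 1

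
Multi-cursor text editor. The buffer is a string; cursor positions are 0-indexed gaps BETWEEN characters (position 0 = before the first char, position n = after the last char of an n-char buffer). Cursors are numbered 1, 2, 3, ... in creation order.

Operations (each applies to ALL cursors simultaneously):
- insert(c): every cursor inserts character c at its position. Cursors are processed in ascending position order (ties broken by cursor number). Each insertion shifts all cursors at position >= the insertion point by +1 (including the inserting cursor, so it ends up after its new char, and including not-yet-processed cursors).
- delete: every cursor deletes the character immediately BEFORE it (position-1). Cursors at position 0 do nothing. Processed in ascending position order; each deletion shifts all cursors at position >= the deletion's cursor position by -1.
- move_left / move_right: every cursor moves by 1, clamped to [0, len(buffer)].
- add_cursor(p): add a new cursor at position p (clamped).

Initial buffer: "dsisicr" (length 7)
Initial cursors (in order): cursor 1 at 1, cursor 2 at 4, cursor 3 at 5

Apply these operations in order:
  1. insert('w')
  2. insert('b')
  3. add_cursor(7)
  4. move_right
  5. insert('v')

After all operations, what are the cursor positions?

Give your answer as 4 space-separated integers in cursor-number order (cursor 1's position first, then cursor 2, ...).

After op 1 (insert('w')): buffer="dwsiswiwcr" (len 10), cursors c1@2 c2@6 c3@8, authorship .1...2.3..
After op 2 (insert('b')): buffer="dwbsiswbiwbcr" (len 13), cursors c1@3 c2@8 c3@11, authorship .11...22.33..
After op 3 (add_cursor(7)): buffer="dwbsiswbiwbcr" (len 13), cursors c1@3 c4@7 c2@8 c3@11, authorship .11...22.33..
After op 4 (move_right): buffer="dwbsiswbiwbcr" (len 13), cursors c1@4 c4@8 c2@9 c3@12, authorship .11...22.33..
After op 5 (insert('v')): buffer="dwbsviswbvivwbcvr" (len 17), cursors c1@5 c4@10 c2@12 c3@16, authorship .11.1..224.233.3.

Answer: 5 12 16 10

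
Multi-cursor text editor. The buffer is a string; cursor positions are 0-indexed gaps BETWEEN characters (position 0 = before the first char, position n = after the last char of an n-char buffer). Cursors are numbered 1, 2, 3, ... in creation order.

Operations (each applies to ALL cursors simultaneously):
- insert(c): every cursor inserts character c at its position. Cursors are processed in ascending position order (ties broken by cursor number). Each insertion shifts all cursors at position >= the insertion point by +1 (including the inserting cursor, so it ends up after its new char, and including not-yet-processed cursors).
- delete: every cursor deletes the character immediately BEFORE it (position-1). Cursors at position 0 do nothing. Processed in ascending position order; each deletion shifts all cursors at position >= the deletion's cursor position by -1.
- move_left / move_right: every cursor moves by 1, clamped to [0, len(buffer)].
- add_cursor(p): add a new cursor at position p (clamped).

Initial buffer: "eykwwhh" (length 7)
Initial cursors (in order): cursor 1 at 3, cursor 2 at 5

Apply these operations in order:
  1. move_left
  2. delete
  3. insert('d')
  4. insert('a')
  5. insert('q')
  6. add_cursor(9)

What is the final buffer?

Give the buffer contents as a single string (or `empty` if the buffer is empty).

Answer: edaqkdaqwhh

Derivation:
After op 1 (move_left): buffer="eykwwhh" (len 7), cursors c1@2 c2@4, authorship .......
After op 2 (delete): buffer="ekwhh" (len 5), cursors c1@1 c2@2, authorship .....
After op 3 (insert('d')): buffer="edkdwhh" (len 7), cursors c1@2 c2@4, authorship .1.2...
After op 4 (insert('a')): buffer="edakdawhh" (len 9), cursors c1@3 c2@6, authorship .11.22...
After op 5 (insert('q')): buffer="edaqkdaqwhh" (len 11), cursors c1@4 c2@8, authorship .111.222...
After op 6 (add_cursor(9)): buffer="edaqkdaqwhh" (len 11), cursors c1@4 c2@8 c3@9, authorship .111.222...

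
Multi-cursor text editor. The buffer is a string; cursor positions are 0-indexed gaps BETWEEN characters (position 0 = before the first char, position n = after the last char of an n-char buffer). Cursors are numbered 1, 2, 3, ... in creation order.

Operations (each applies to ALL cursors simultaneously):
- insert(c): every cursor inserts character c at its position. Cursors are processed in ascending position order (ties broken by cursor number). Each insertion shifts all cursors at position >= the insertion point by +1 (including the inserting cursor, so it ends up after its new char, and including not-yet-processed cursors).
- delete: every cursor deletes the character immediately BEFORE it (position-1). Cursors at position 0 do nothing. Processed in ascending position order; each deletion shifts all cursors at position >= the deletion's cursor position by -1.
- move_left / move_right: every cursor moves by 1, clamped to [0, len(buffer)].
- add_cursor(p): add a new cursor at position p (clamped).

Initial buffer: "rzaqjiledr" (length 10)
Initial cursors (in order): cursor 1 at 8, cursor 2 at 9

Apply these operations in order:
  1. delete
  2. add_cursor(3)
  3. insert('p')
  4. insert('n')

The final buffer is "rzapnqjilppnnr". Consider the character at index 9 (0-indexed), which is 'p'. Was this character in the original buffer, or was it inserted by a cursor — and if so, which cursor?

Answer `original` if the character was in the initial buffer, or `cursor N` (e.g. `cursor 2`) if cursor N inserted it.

After op 1 (delete): buffer="rzaqjilr" (len 8), cursors c1@7 c2@7, authorship ........
After op 2 (add_cursor(3)): buffer="rzaqjilr" (len 8), cursors c3@3 c1@7 c2@7, authorship ........
After op 3 (insert('p')): buffer="rzapqjilppr" (len 11), cursors c3@4 c1@10 c2@10, authorship ...3....12.
After op 4 (insert('n')): buffer="rzapnqjilppnnr" (len 14), cursors c3@5 c1@13 c2@13, authorship ...33....1212.
Authorship (.=original, N=cursor N): . . . 3 3 . . . . 1 2 1 2 .
Index 9: author = 1

Answer: cursor 1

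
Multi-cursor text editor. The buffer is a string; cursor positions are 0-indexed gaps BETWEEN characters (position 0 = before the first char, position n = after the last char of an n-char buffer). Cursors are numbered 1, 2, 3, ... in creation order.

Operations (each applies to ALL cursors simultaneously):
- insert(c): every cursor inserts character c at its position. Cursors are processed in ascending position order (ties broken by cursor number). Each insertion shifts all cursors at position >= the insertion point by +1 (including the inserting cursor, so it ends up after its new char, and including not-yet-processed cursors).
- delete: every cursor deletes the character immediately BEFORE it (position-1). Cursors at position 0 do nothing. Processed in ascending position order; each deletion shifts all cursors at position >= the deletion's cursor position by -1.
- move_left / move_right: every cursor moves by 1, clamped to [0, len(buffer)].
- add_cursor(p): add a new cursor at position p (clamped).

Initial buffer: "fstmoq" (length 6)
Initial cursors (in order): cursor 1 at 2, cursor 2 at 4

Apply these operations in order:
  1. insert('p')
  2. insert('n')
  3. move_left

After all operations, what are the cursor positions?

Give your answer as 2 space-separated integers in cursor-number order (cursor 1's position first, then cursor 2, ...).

Answer: 3 7

Derivation:
After op 1 (insert('p')): buffer="fsptmpoq" (len 8), cursors c1@3 c2@6, authorship ..1..2..
After op 2 (insert('n')): buffer="fspntmpnoq" (len 10), cursors c1@4 c2@8, authorship ..11..22..
After op 3 (move_left): buffer="fspntmpnoq" (len 10), cursors c1@3 c2@7, authorship ..11..22..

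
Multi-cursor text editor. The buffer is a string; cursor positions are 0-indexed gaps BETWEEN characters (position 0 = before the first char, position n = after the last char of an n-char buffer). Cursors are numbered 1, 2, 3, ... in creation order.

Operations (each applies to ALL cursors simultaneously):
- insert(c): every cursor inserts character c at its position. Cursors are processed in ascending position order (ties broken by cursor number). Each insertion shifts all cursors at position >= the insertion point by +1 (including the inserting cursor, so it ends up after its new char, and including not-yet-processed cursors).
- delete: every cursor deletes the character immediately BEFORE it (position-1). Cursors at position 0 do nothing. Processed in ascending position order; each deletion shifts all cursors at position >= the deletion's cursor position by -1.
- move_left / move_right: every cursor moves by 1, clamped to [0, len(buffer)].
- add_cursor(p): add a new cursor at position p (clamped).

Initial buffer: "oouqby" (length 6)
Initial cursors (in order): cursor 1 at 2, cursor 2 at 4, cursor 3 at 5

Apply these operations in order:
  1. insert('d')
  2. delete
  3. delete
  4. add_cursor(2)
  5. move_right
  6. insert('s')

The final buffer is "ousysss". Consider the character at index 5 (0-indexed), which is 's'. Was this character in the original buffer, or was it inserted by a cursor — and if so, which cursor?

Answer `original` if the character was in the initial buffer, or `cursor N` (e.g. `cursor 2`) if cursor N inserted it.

Answer: cursor 3

Derivation:
After op 1 (insert('d')): buffer="ooduqdbdy" (len 9), cursors c1@3 c2@6 c3@8, authorship ..1..2.3.
After op 2 (delete): buffer="oouqby" (len 6), cursors c1@2 c2@4 c3@5, authorship ......
After op 3 (delete): buffer="ouy" (len 3), cursors c1@1 c2@2 c3@2, authorship ...
After op 4 (add_cursor(2)): buffer="ouy" (len 3), cursors c1@1 c2@2 c3@2 c4@2, authorship ...
After op 5 (move_right): buffer="ouy" (len 3), cursors c1@2 c2@3 c3@3 c4@3, authorship ...
After op 6 (insert('s')): buffer="ousysss" (len 7), cursors c1@3 c2@7 c3@7 c4@7, authorship ..1.234
Authorship (.=original, N=cursor N): . . 1 . 2 3 4
Index 5: author = 3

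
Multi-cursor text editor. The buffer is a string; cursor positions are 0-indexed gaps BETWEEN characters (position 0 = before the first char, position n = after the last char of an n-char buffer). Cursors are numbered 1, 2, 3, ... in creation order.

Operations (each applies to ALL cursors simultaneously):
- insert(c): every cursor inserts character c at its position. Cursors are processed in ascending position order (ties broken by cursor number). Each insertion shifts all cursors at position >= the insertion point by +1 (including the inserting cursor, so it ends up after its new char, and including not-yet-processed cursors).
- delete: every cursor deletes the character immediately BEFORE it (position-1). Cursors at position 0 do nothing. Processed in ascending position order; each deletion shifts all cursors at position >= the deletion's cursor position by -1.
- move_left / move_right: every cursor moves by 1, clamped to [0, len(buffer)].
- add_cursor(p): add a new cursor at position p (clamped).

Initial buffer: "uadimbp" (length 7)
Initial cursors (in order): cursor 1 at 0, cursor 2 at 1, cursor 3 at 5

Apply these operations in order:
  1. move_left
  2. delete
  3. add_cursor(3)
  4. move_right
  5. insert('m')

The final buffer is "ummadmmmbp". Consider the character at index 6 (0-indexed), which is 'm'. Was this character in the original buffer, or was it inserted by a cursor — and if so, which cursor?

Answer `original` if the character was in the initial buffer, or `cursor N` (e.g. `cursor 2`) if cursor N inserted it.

Answer: cursor 3

Derivation:
After op 1 (move_left): buffer="uadimbp" (len 7), cursors c1@0 c2@0 c3@4, authorship .......
After op 2 (delete): buffer="uadmbp" (len 6), cursors c1@0 c2@0 c3@3, authorship ......
After op 3 (add_cursor(3)): buffer="uadmbp" (len 6), cursors c1@0 c2@0 c3@3 c4@3, authorship ......
After op 4 (move_right): buffer="uadmbp" (len 6), cursors c1@1 c2@1 c3@4 c4@4, authorship ......
After op 5 (insert('m')): buffer="ummadmmmbp" (len 10), cursors c1@3 c2@3 c3@8 c4@8, authorship .12...34..
Authorship (.=original, N=cursor N): . 1 2 . . . 3 4 . .
Index 6: author = 3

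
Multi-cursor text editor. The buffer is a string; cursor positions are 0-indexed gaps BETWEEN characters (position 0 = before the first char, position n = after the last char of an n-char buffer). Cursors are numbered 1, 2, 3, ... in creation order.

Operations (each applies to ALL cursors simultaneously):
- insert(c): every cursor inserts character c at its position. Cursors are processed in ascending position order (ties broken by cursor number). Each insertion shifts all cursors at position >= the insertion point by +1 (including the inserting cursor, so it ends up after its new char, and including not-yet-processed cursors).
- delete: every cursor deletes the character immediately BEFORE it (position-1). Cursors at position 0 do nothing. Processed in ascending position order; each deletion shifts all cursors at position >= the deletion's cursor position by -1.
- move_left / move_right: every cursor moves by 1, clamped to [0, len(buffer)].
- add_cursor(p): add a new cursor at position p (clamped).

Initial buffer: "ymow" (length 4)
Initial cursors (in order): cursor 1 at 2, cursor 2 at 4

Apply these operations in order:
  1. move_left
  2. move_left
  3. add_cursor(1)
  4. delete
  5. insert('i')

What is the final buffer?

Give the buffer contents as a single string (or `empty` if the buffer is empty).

After op 1 (move_left): buffer="ymow" (len 4), cursors c1@1 c2@3, authorship ....
After op 2 (move_left): buffer="ymow" (len 4), cursors c1@0 c2@2, authorship ....
After op 3 (add_cursor(1)): buffer="ymow" (len 4), cursors c1@0 c3@1 c2@2, authorship ....
After op 4 (delete): buffer="ow" (len 2), cursors c1@0 c2@0 c3@0, authorship ..
After op 5 (insert('i')): buffer="iiiow" (len 5), cursors c1@3 c2@3 c3@3, authorship 123..

Answer: iiiow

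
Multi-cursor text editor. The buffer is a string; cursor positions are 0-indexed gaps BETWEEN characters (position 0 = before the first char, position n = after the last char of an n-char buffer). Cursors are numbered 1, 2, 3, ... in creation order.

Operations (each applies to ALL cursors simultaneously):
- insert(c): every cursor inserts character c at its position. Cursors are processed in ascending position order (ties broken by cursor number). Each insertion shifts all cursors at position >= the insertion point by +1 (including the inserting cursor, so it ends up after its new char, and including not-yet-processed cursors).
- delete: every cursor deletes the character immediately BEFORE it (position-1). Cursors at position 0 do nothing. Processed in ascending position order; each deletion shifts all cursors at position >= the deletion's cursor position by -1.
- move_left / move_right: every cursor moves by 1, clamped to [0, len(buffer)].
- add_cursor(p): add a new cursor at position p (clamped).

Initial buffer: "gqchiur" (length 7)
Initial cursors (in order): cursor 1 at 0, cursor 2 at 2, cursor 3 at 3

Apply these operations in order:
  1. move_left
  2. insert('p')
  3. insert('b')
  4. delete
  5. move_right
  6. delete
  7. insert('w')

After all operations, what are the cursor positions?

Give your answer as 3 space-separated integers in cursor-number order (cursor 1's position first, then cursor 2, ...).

After op 1 (move_left): buffer="gqchiur" (len 7), cursors c1@0 c2@1 c3@2, authorship .......
After op 2 (insert('p')): buffer="pgpqpchiur" (len 10), cursors c1@1 c2@3 c3@5, authorship 1.2.3.....
After op 3 (insert('b')): buffer="pbgpbqpbchiur" (len 13), cursors c1@2 c2@5 c3@8, authorship 11.22.33.....
After op 4 (delete): buffer="pgpqpchiur" (len 10), cursors c1@1 c2@3 c3@5, authorship 1.2.3.....
After op 5 (move_right): buffer="pgpqpchiur" (len 10), cursors c1@2 c2@4 c3@6, authorship 1.2.3.....
After op 6 (delete): buffer="ppphiur" (len 7), cursors c1@1 c2@2 c3@3, authorship 123....
After op 7 (insert('w')): buffer="pwpwpwhiur" (len 10), cursors c1@2 c2@4 c3@6, authorship 112233....

Answer: 2 4 6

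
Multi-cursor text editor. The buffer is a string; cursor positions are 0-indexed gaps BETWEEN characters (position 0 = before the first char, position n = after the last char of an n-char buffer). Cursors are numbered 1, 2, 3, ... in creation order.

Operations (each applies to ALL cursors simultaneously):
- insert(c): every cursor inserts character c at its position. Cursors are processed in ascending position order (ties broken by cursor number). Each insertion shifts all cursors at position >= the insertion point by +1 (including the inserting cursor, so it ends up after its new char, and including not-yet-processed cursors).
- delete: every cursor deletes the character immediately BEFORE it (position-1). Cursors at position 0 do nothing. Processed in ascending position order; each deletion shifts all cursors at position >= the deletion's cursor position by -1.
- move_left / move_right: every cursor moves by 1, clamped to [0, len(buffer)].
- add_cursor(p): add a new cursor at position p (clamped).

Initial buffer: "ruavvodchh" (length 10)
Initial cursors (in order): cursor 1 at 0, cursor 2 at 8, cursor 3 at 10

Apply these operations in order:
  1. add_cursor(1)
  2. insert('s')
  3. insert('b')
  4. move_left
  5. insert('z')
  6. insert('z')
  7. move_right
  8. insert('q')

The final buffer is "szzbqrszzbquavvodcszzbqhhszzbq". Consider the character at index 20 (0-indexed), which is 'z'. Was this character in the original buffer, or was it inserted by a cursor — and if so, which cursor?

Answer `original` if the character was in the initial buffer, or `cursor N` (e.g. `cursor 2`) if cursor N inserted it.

Answer: cursor 2

Derivation:
After op 1 (add_cursor(1)): buffer="ruavvodchh" (len 10), cursors c1@0 c4@1 c2@8 c3@10, authorship ..........
After op 2 (insert('s')): buffer="srsuavvodcshhs" (len 14), cursors c1@1 c4@3 c2@11 c3@14, authorship 1.4.......2..3
After op 3 (insert('b')): buffer="sbrsbuavvodcsbhhsb" (len 18), cursors c1@2 c4@5 c2@14 c3@18, authorship 11.44.......22..33
After op 4 (move_left): buffer="sbrsbuavvodcsbhhsb" (len 18), cursors c1@1 c4@4 c2@13 c3@17, authorship 11.44.......22..33
After op 5 (insert('z')): buffer="szbrszbuavvodcszbhhszb" (len 22), cursors c1@2 c4@6 c2@16 c3@21, authorship 111.444.......222..333
After op 6 (insert('z')): buffer="szzbrszzbuavvodcszzbhhszzb" (len 26), cursors c1@3 c4@8 c2@19 c3@25, authorship 1111.4444.......2222..3333
After op 7 (move_right): buffer="szzbrszzbuavvodcszzbhhszzb" (len 26), cursors c1@4 c4@9 c2@20 c3@26, authorship 1111.4444.......2222..3333
After op 8 (insert('q')): buffer="szzbqrszzbquavvodcszzbqhhszzbq" (len 30), cursors c1@5 c4@11 c2@23 c3@30, authorship 11111.44444.......22222..33333
Authorship (.=original, N=cursor N): 1 1 1 1 1 . 4 4 4 4 4 . . . . . . . 2 2 2 2 2 . . 3 3 3 3 3
Index 20: author = 2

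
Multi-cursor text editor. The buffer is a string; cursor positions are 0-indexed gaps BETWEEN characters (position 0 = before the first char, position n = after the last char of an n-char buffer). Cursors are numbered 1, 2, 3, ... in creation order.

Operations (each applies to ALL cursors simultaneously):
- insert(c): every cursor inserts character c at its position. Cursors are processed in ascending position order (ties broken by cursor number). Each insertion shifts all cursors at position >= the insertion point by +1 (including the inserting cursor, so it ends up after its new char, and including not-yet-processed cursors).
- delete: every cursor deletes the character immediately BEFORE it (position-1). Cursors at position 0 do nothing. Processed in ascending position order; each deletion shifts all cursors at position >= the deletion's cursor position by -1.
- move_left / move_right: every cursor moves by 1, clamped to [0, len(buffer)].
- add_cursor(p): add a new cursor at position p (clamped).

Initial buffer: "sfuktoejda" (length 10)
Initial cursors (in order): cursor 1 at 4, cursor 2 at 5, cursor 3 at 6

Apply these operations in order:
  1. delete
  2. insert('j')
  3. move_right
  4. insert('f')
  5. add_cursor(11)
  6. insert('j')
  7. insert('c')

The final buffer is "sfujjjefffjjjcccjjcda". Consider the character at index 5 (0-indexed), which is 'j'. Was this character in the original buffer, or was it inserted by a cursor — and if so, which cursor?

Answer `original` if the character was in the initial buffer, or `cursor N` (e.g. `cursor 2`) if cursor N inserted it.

After op 1 (delete): buffer="sfuejda" (len 7), cursors c1@3 c2@3 c3@3, authorship .......
After op 2 (insert('j')): buffer="sfujjjejda" (len 10), cursors c1@6 c2@6 c3@6, authorship ...123....
After op 3 (move_right): buffer="sfujjjejda" (len 10), cursors c1@7 c2@7 c3@7, authorship ...123....
After op 4 (insert('f')): buffer="sfujjjefffjda" (len 13), cursors c1@10 c2@10 c3@10, authorship ...123.123...
After op 5 (add_cursor(11)): buffer="sfujjjefffjda" (len 13), cursors c1@10 c2@10 c3@10 c4@11, authorship ...123.123...
After op 6 (insert('j')): buffer="sfujjjefffjjjjjda" (len 17), cursors c1@13 c2@13 c3@13 c4@15, authorship ...123.123123.4..
After op 7 (insert('c')): buffer="sfujjjefffjjjcccjjcda" (len 21), cursors c1@16 c2@16 c3@16 c4@19, authorship ...123.123123123.44..
Authorship (.=original, N=cursor N): . . . 1 2 3 . 1 2 3 1 2 3 1 2 3 . 4 4 . .
Index 5: author = 3

Answer: cursor 3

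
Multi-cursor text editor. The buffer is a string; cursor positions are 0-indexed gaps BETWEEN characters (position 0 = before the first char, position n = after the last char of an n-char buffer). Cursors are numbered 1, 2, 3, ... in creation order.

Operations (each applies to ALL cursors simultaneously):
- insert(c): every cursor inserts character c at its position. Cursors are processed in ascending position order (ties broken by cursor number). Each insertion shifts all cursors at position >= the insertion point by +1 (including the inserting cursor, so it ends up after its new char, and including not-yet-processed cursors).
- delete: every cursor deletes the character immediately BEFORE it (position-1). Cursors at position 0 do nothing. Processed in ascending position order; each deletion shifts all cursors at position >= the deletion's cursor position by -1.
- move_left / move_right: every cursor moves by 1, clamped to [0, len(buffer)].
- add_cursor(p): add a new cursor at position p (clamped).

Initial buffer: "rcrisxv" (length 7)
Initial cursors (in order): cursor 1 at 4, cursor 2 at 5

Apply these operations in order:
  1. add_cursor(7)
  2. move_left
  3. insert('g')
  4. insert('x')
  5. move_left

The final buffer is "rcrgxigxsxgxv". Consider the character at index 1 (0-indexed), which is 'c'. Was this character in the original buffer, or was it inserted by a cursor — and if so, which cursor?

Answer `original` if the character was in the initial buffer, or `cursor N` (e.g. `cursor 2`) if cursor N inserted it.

After op 1 (add_cursor(7)): buffer="rcrisxv" (len 7), cursors c1@4 c2@5 c3@7, authorship .......
After op 2 (move_left): buffer="rcrisxv" (len 7), cursors c1@3 c2@4 c3@6, authorship .......
After op 3 (insert('g')): buffer="rcrgigsxgv" (len 10), cursors c1@4 c2@6 c3@9, authorship ...1.2..3.
After op 4 (insert('x')): buffer="rcrgxigxsxgxv" (len 13), cursors c1@5 c2@8 c3@12, authorship ...11.22..33.
After op 5 (move_left): buffer="rcrgxigxsxgxv" (len 13), cursors c1@4 c2@7 c3@11, authorship ...11.22..33.
Authorship (.=original, N=cursor N): . . . 1 1 . 2 2 . . 3 3 .
Index 1: author = original

Answer: original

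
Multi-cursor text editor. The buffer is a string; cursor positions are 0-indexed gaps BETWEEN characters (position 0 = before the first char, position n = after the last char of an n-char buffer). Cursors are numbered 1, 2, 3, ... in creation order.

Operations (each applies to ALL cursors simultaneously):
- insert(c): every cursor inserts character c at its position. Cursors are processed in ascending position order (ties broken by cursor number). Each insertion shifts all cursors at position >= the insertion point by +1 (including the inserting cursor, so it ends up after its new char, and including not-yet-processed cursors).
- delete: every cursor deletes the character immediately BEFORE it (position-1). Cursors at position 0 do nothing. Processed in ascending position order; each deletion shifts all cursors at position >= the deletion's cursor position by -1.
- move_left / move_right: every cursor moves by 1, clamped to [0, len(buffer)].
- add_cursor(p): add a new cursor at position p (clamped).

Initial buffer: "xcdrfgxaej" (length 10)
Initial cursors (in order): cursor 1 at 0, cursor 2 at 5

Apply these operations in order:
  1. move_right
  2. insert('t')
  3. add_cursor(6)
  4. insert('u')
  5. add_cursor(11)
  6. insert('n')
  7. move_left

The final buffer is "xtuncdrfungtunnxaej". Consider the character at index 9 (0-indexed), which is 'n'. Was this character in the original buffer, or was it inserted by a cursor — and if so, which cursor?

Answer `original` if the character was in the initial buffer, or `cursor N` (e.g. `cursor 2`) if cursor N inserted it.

After op 1 (move_right): buffer="xcdrfgxaej" (len 10), cursors c1@1 c2@6, authorship ..........
After op 2 (insert('t')): buffer="xtcdrfgtxaej" (len 12), cursors c1@2 c2@8, authorship .1.....2....
After op 3 (add_cursor(6)): buffer="xtcdrfgtxaej" (len 12), cursors c1@2 c3@6 c2@8, authorship .1.....2....
After op 4 (insert('u')): buffer="xtucdrfugtuxaej" (len 15), cursors c1@3 c3@8 c2@11, authorship .11....3.22....
After op 5 (add_cursor(11)): buffer="xtucdrfugtuxaej" (len 15), cursors c1@3 c3@8 c2@11 c4@11, authorship .11....3.22....
After op 6 (insert('n')): buffer="xtuncdrfungtunnxaej" (len 19), cursors c1@4 c3@10 c2@15 c4@15, authorship .111....33.2224....
After op 7 (move_left): buffer="xtuncdrfungtunnxaej" (len 19), cursors c1@3 c3@9 c2@14 c4@14, authorship .111....33.2224....
Authorship (.=original, N=cursor N): . 1 1 1 . . . . 3 3 . 2 2 2 4 . . . .
Index 9: author = 3

Answer: cursor 3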